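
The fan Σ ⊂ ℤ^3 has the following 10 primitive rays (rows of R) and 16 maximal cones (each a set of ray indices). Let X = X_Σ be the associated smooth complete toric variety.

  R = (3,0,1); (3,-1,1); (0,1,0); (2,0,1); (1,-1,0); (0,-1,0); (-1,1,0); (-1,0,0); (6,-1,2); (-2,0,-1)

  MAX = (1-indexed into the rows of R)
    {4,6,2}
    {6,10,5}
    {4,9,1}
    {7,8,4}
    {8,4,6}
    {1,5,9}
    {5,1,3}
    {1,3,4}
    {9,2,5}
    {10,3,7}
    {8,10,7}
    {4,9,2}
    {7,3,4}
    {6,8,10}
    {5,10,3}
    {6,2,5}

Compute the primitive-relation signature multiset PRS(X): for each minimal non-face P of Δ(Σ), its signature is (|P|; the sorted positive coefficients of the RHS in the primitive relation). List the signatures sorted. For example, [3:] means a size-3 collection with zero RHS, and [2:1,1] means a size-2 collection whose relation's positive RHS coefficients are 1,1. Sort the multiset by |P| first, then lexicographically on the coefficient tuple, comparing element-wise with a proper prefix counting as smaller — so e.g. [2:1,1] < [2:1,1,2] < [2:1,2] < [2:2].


Δ(Σ) — 10 vertices, 21 min non-faces:

  P = {3,6}:  v_{3} + v_{6} = 0  →  sig = [2:]
  P = {4,10}:  v_{4} + v_{10} = 0  →  sig = [2:]
  P = {5,7}:  v_{5} + v_{7} = 0  →  sig = [2:]
  P = {1,2}:  v_{1} + v_{2} = v_{9}  →  sig = [2:1]
  P = {1,6}:  v_{1} + v_{6} = v_{2}  →  sig = [2:1]
  P = {1,8}:  v_{1} + v_{8} = v_{4}  →  sig = [2:1]
  P = {2,3}:  v_{2} + v_{3} = v_{1}  →  sig = [2:1]
  P = {2,7}:  v_{2} + v_{7} = v_{4}  →  sig = [2:1]
  P = {2,10}:  v_{2} + v_{10} = v_{5}  →  sig = [2:1]
  P = {3,8}:  v_{3} + v_{8} = v_{7}  →  sig = [2:1]
  P = {4,5}:  v_{4} + v_{5} = v_{2}  →  sig = [2:1]
  P = {5,8}:  v_{5} + v_{8} = v_{6}  →  sig = [2:1]
  P = {6,7}:  v_{6} + v_{7} = v_{8}  →  sig = [2:1]
  P = {1,7}:  v_{1} + v_{7} = v_{3} + v_{4}  →  sig = [2:1,1]
  P = {1,10}:  v_{1} + v_{10} = v_{3} + v_{5}  →  sig = [2:1,1]
  P = {2,8}:  v_{2} + v_{8} = v_{4} + v_{6}  →  sig = [2:1,1]
  P = {7,9}:  v_{7} + v_{9} = v_{1} + v_{4}  →  sig = [2:1,1]
  P = {8,9}:  v_{8} + v_{9} = v_{2} + v_{4}  →  sig = [2:1,1]
  P = {9,10}:  v_{9} + v_{10} = v_{1} + v_{5}  →  sig = [2:1,1]
  P = {3,9}:  v_{3} + v_{9} = 2·v_{1}  →  sig = [2:2]
  P = {6,9}:  v_{6} + v_{9} = 2·v_{2}  →  sig = [2:2]

so the primitive-relation signature multiset is
    [2:]
    [2:]
    [2:]
    [2:1]
    [2:1]
    [2:1]
    [2:1]
    [2:1]
    [2:1]
    [2:1]
    [2:1]
    [2:1]
    [2:1]
    [2:1,1]
    [2:1,1]
    [2:1,1]
    [2:1,1]
    [2:1,1]
    [2:1,1]
    [2:2]
    [2:2]


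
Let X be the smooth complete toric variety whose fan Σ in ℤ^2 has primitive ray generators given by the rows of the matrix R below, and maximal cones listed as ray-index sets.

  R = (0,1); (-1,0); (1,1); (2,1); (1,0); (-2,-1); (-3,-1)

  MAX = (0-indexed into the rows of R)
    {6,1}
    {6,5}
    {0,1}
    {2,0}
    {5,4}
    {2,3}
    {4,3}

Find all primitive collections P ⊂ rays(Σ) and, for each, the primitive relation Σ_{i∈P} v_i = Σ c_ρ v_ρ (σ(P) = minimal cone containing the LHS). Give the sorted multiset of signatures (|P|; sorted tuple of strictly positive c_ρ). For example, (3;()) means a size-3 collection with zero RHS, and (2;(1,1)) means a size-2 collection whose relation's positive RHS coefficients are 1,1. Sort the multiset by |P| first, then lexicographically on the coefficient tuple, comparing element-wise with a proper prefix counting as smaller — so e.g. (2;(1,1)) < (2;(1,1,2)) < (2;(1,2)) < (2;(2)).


14 collections generate NE(X_Σ); each relation:

  P = {1,4}:  v_{1} + v_{4} = 0 — sig = (2;())
  P = {3,5}:  v_{3} + v_{5} = 0 — sig = (2;())
  P = {0,4}:  v_{0} + v_{4} = v_{2} — sig = (2;(1))
  P = {1,2}:  v_{1} + v_{2} = v_{0} — sig = (2;(1))
  P = {1,3}:  v_{1} + v_{3} = v_{2} — sig = (2;(1))
  P = {1,5}:  v_{1} + v_{5} = v_{6} — sig = (2;(1))
  P = {2,4}:  v_{2} + v_{4} = v_{3} — sig = (2;(1))
  P = {2,5}:  v_{2} + v_{5} = v_{1} — sig = (2;(1))
  P = {3,6}:  v_{3} + v_{6} = v_{1} — sig = (2;(1))
  P = {4,6}:  v_{4} + v_{6} = v_{5} — sig = (2;(1))
  P = {0,3}:  v_{0} + v_{3} = 2·v_{2} — sig = (2;(2))
  P = {0,5}:  v_{0} + v_{5} = 2·v_{1} — sig = (2;(2))
  P = {2,6}:  v_{2} + v_{6} = 2·v_{1} — sig = (2;(2))
  P = {0,6}:  v_{0} + v_{6} = 3·v_{1} — sig = (2;(3))

so the primitive-relation signature multiset is
[(2;()), (2;()), (2;(1)), (2;(1)), (2;(1)), (2;(1)), (2;(1)), (2;(1)), (2;(1)), (2;(1)), (2;(2)), (2;(2)), (2;(2)), (2;(3))]


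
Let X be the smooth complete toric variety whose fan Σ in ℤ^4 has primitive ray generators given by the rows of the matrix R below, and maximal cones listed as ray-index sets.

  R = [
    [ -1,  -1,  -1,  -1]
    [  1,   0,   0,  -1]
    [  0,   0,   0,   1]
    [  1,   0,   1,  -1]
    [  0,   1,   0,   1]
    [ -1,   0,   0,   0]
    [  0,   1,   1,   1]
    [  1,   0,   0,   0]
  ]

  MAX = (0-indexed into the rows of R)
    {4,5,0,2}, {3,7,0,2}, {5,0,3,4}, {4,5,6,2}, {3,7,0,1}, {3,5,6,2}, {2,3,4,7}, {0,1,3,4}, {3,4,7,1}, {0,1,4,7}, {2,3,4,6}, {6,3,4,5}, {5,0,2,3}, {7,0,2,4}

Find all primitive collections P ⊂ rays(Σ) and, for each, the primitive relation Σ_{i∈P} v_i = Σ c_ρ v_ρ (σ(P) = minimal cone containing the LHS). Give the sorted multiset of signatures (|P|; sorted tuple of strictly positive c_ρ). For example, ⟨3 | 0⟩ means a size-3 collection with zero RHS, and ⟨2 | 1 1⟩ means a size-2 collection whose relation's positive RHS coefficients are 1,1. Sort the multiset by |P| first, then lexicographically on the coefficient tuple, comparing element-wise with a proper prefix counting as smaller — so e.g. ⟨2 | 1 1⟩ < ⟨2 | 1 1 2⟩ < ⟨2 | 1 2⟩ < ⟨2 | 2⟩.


Δ(Σ) — 8 vertices, 9 min non-faces:

  P={5,7}:  v_{5} + v_{7} = 0  ⟹  sig = ⟨2 | 0⟩
  P={0,6}:  v_{0} + v_{6} = v_{5}  ⟹  sig = ⟨2 | 1⟩
  P={1,2}:  v_{1} + v_{2} = v_{7}  ⟹  sig = ⟨2 | 1⟩
  P={1,6}:  v_{1} + v_{6} = v_{3} + v_{4}  ⟹  sig = ⟨2 | 1 1⟩
  P={1,5}:  v_{1} + v_{5} = v_{0} + v_{3} + v_{4}  ⟹  sig = ⟨2 | 1 1 1⟩
  P={6,7}:  v_{6} + v_{7} = v_{2} + v_{3} + v_{4}  ⟹  sig = ⟨2 | 1 1 1⟩
  P={0,2,3,4}:  v_{0} + v_{2} + v_{3} + v_{4} = 0  ⟹  sig = ⟨4 | 0⟩
  P={0,3,4,7}:  v_{0} + v_{3} + v_{4} + v_{7} = v_{1}  ⟹  sig = ⟨4 | 1⟩
  P={2,3,4,5}:  v_{2} + v_{3} + v_{4} + v_{5} = v_{6}  ⟹  sig = ⟨4 | 1⟩

Signatures (|P|; sorted positive RHS coefficients), sorted:
{ ⟨2 | 0⟩,  ⟨2 | 1⟩ ×2,  ⟨2 | 1 1⟩,  ⟨2 | 1 1 1⟩ ×2,  ⟨4 | 0⟩,  ⟨4 | 1⟩ ×2 }


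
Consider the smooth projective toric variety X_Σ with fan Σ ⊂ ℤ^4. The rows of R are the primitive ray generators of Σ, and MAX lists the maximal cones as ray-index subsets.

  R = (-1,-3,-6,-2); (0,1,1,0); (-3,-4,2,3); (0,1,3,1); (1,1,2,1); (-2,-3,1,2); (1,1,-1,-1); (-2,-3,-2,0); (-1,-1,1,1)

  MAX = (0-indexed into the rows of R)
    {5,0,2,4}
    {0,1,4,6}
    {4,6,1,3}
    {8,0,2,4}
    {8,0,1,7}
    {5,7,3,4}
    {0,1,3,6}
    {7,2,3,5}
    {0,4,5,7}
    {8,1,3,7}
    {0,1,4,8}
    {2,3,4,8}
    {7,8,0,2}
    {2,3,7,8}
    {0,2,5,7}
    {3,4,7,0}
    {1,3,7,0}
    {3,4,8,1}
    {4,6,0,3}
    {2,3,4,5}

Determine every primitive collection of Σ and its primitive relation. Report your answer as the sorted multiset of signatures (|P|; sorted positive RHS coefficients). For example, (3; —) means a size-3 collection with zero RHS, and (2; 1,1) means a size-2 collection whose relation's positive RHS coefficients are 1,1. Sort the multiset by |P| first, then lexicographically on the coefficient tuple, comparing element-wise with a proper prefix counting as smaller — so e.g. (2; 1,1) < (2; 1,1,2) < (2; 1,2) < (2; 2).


Minimal non-faces — 14 found among 9 rays, 20 max cones:

  {6,8}:  v_{6} + v_{8} = 0  so sig = (2; —)
  {2,6}:  v_{2} + v_{6} = v_{5}  so sig = (2; 1)
  {5,8}:  v_{5} + v_{8} = v_{2}  so sig = (2; 1)
  {5,6}:  v_{5} + v_{6} = v_{4} + v_{7}  so sig = (2; 1,1)
  {6,7}:  v_{6} + v_{7} = v_{0} + v_{3}  so sig = (2; 1,1)
  {1,5}:  v_{1} + v_{5} = 2·v_{8}  so sig = (2; 2)
  {1,2}:  v_{1} + v_{2} = 3·v_{8}  so sig = (2; 3)
  {0,3,8}:  v_{0} + v_{3} + v_{8} = v_{7}  so sig = (3; 1)
  {1,4,7}:  v_{1} + v_{4} + v_{7} = v_{8}  so sig = (3; 1)
  {4,7,8}:  v_{4} + v_{7} + v_{8} = v_{5}  so sig = (3; 1)
  {0,2,3}:  v_{0} + v_{2} + v_{3} = v_{5} + v_{7}  so sig = (3; 1,1)
  {0,3,5}:  v_{0} + v_{3} + v_{5} = v_{4} + 2·v_{7}  so sig = (3; 1,2)
  {2,4,7}:  v_{2} + v_{4} + v_{7} = 2·v_{5}  so sig = (3; 2)
  {0,1,3,4}:  v_{0} + v_{1} + v_{3} + v_{4} = 0  so sig = (4; —)

Hence PRS(X_Σ) =
    (2; —)
    (2; 1)
    (2; 1)
    (2; 1,1)
    (2; 1,1)
    (2; 2)
    (2; 3)
    (3; 1)
    (3; 1)
    (3; 1)
    (3; 1,1)
    (3; 1,2)
    (3; 2)
    (4; —)


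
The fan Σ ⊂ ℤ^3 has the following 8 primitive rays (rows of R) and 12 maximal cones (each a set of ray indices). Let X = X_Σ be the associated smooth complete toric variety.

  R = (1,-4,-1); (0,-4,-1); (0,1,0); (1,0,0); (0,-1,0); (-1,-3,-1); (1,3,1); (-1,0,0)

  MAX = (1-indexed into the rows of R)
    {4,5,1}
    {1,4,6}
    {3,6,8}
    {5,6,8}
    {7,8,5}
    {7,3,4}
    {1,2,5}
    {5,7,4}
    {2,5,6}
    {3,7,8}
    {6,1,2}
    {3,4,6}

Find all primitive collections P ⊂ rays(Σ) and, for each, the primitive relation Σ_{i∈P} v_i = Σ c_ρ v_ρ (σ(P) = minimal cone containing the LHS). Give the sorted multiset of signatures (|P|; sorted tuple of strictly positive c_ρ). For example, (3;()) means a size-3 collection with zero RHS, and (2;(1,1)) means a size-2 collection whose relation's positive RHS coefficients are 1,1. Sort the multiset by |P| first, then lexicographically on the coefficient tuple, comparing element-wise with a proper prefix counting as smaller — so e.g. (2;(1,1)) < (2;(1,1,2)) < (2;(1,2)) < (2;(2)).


The 12 primitive collections of Σ (r=8, n=3):

  • {3,5}:  v_{3} + v_{5} = 0 ; sig = (2;())
  • {4,8}:  v_{4} + v_{8} = 0 ; sig = (2;())
  • {6,7}:  v_{6} + v_{7} = 0 ; sig = (2;())
  • {1,8}:  v_{1} + v_{8} = v_{2} ; sig = (2;(1))
  • {2,4}:  v_{2} + v_{4} = v_{1} ; sig = (2;(1))
  • {2,3}:  v_{2} + v_{3} = v_{4} + v_{6} ; sig = (2;(1,1))
  • {2,7}:  v_{2} + v_{7} = v_{4} + v_{5} ; sig = (2;(1,1))
  • {2,8}:  v_{2} + v_{8} = v_{5} + v_{6} ; sig = (2;(1,1))
  • {1,3}:  v_{1} + v_{3} = 2·v_{4} + v_{6} ; sig = (2;(1,2))
  • {1,7}:  v_{1} + v_{7} = 2·v_{4} + v_{5} ; sig = (2;(1,2))
  • {4,5,6}:  v_{4} + v_{5} + v_{6} = v_{2} ; sig = (3;(1))
  • {1,5,6}:  v_{1} + v_{5} + v_{6} = 2·v_{2} ; sig = (3;(2))

Hence PRS(X_Σ) =
{ (2;()) ×3,  (2;(1)) ×2,  (2;(1,1)) ×3,  (2;(1,2)) ×2,  (3;(1)),  (3;(2)) }


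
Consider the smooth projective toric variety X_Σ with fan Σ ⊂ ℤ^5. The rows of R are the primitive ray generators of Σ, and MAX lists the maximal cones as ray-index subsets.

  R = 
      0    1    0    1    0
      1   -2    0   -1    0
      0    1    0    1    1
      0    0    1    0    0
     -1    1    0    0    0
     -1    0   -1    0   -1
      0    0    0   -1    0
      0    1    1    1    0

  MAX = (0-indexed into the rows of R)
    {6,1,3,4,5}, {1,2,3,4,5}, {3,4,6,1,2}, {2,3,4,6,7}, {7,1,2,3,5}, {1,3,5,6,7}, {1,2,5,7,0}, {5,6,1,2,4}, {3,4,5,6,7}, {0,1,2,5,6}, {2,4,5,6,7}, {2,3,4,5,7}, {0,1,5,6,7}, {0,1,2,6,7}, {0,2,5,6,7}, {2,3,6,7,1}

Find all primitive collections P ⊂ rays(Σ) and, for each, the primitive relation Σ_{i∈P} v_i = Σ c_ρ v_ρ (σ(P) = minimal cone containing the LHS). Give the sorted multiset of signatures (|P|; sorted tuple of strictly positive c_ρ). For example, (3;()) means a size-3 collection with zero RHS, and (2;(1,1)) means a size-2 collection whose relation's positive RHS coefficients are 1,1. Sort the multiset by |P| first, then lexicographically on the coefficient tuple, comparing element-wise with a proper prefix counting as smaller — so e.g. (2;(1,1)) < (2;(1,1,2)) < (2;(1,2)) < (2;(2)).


|primitive collections| = 5. Relations:

  {0,3}:  v_{0} + v_{3} = v_{7}  ⟹  sig = (2;(1))
  {0,4}:  v_{0} + v_{4} = v_{2} + v_{5} + v_{6} + v_{7}  ⟹  sig = (2;(1,1,1,1))
  {1,4,7}:  v_{1} + v_{4} + v_{7} = v_{3}  ⟹  sig = (3;(1))
  {2,3,5,6}:  v_{2} + v_{3} + v_{5} + v_{6} = v_{4}  ⟹  sig = (4;(1))
  {1,2,5,6,7}:  v_{1} + v_{2} + v_{5} + v_{6} + v_{7} = 0  ⟹  sig = (5;())

Sorted signature multiset PRS(X):
{ (2;(1)),  (2;(1,1,1,1)),  (3;(1)),  (4;(1)),  (5;()) }


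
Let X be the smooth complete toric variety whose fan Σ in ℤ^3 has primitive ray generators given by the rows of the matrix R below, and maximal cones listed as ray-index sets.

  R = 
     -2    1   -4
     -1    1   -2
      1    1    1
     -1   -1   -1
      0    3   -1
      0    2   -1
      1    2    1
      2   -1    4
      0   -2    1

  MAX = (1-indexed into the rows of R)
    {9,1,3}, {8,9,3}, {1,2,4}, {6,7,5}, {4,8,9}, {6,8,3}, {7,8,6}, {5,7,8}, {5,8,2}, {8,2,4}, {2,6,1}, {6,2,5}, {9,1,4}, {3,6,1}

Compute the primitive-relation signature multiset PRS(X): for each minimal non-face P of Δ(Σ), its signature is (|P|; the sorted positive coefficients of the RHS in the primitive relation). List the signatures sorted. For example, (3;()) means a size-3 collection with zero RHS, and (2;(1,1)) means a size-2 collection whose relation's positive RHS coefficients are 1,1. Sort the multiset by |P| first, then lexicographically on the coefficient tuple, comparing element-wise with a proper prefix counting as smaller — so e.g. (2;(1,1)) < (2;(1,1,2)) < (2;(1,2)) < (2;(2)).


The 17 primitive collections of Σ (r=9, n=3):

  P = {1,8}:  v_{1} + v_{8} = 0 — sig = (2;())
  P = {3,4}:  v_{3} + v_{4} = 0 — sig = (2;())
  P = {6,9}:  v_{6} + v_{9} = 0 — sig = (2;())
  P = {2,3}:  v_{2} + v_{3} = v_{6} — sig = (2;(1))
  P = {2,7}:  v_{2} + v_{7} = v_{5} — sig = (2;(1))
  P = {2,9}:  v_{2} + v_{9} = v_{4} — sig = (2;(1))
  P = {4,6}:  v_{4} + v_{6} = v_{2} — sig = (2;(1))
  P = {1,7}:  v_{1} + v_{7} = v_{2} + v_{6} — sig = (2;(1,1))
  P = {3,5}:  v_{3} + v_{5} = v_{6} + v_{7} — sig = (2;(1,1))
  P = {7,9}:  v_{7} + v_{9} = v_{2} + v_{8} — sig = (2;(1,1))
  P = {1,5}:  v_{1} + v_{5} = 2·v_{2} + v_{6} — sig = (2;(1,2))
  P = {3,7}:  v_{3} + v_{7} = 2·v_{6} + v_{8} — sig = (2;(1,2))
  P = {4,7}:  v_{4} + v_{7} = 2·v_{2} + v_{8} — sig = (2;(1,2))
  P = {5,9}:  v_{5} + v_{9} = 2·v_{2} + v_{8} — sig = (2;(1,2))
  P = {4,5}:  v_{4} + v_{5} = 3·v_{2} + v_{8} — sig = (2;(1,3))
  P = {2,6,8}:  v_{2} + v_{6} + v_{8} = v_{7} — sig = (3;(1))
  P = {5,6,8}:  v_{5} + v_{6} + v_{8} = 2·v_{7} — sig = (3;(2))

Signatures (|P|; sorted positive RHS coefficients), sorted:
{ (2;()) ×3,  (2;(1)) ×4,  (2;(1,1)) ×3,  (2;(1,2)) ×4,  (2;(1,3)),  (3;(1)),  (3;(2)) }


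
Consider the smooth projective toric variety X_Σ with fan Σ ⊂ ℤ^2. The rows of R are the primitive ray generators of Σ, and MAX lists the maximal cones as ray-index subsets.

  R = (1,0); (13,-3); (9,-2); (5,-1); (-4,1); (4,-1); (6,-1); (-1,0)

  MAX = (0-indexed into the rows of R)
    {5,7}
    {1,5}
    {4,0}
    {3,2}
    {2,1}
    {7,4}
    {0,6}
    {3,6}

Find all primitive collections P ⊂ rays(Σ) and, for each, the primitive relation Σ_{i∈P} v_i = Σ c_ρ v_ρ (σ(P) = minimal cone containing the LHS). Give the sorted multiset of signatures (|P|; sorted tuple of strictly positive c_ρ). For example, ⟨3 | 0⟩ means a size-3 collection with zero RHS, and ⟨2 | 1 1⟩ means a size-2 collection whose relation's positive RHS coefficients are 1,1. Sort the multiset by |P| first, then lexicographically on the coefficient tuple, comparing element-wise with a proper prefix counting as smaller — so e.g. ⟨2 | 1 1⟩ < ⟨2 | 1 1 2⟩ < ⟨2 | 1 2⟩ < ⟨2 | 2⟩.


20 collections generate NE(X_Σ); each relation:

  P = {0,7}:  v_{0} + v_{7} = 0  so sig = ⟨2 | 0⟩
  P = {4,5}:  v_{4} + v_{5} = 0  so sig = ⟨2 | 0⟩
  P = {0,3}:  v_{0} + v_{3} = v_{6}  so sig = ⟨2 | 1⟩
  P = {0,5}:  v_{0} + v_{5} = v_{3}  so sig = ⟨2 | 1⟩
  P = {1,4}:  v_{1} + v_{4} = v_{2}  so sig = ⟨2 | 1⟩
  P = {2,4}:  v_{2} + v_{4} = v_{3}  so sig = ⟨2 | 1⟩
  P = {2,5}:  v_{2} + v_{5} = v_{1}  so sig = ⟨2 | 1⟩
  P = {3,4}:  v_{3} + v_{4} = v_{0}  so sig = ⟨2 | 1⟩
  P = {3,5}:  v_{3} + v_{5} = v_{2}  so sig = ⟨2 | 1⟩
  P = {3,7}:  v_{3} + v_{7} = v_{5}  so sig = ⟨2 | 1⟩
  P = {6,7}:  v_{6} + v_{7} = v_{3}  so sig = ⟨2 | 1⟩
  P = {0,1}:  v_{0} + v_{1} = v_{2} + v_{3}  so sig = ⟨2 | 1 1⟩
  P = {1,6}:  v_{1} + v_{6} = v_{2} + 2·v_{3}  so sig = ⟨2 | 1 2⟩
  P = {0,2}:  v_{0} + v_{2} = 2·v_{3}  so sig = ⟨2 | 2⟩
  P = {1,3}:  v_{1} + v_{3} = 2·v_{2}  so sig = ⟨2 | 2⟩
  P = {2,7}:  v_{2} + v_{7} = 2·v_{5}  so sig = ⟨2 | 2⟩
  P = {4,6}:  v_{4} + v_{6} = 2·v_{0}  so sig = ⟨2 | 2⟩
  P = {5,6}:  v_{5} + v_{6} = 2·v_{3}  so sig = ⟨2 | 2⟩
  P = {1,7}:  v_{1} + v_{7} = 3·v_{5}  so sig = ⟨2 | 3⟩
  P = {2,6}:  v_{2} + v_{6} = 3·v_{3}  so sig = ⟨2 | 3⟩

Signatures (|P|; sorted positive RHS coefficients), sorted:
    ⟨2 | 0⟩
    ⟨2 | 0⟩
    ⟨2 | 1⟩
    ⟨2 | 1⟩
    ⟨2 | 1⟩
    ⟨2 | 1⟩
    ⟨2 | 1⟩
    ⟨2 | 1⟩
    ⟨2 | 1⟩
    ⟨2 | 1⟩
    ⟨2 | 1⟩
    ⟨2 | 1 1⟩
    ⟨2 | 1 2⟩
    ⟨2 | 2⟩
    ⟨2 | 2⟩
    ⟨2 | 2⟩
    ⟨2 | 2⟩
    ⟨2 | 2⟩
    ⟨2 | 3⟩
    ⟨2 | 3⟩


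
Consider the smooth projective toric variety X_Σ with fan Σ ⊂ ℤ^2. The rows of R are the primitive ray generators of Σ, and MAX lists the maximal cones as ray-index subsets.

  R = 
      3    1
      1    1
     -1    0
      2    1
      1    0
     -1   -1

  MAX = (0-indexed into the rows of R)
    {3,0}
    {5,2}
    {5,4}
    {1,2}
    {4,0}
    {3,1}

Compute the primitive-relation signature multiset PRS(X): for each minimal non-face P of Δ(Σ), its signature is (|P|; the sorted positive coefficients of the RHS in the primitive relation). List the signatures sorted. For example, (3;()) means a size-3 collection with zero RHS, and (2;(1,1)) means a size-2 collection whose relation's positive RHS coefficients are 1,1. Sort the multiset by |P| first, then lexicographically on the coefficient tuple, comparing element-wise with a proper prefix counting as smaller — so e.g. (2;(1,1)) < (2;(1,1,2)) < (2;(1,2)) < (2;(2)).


9 minimal non-faces of Δ(Σ) (on 6 rays):

  {1,5}:  v_{1} + v_{5} = 0  →  sig = (2;())
  {2,4}:  v_{2} + v_{4} = 0  →  sig = (2;())
  {0,2}:  v_{0} + v_{2} = v_{3}  →  sig = (2;(1))
  {1,4}:  v_{1} + v_{4} = v_{3}  →  sig = (2;(1))
  {2,3}:  v_{2} + v_{3} = v_{1}  →  sig = (2;(1))
  {3,4}:  v_{3} + v_{4} = v_{0}  →  sig = (2;(1))
  {3,5}:  v_{3} + v_{5} = v_{4}  →  sig = (2;(1))
  {0,1}:  v_{0} + v_{1} = 2·v_{3}  →  sig = (2;(2))
  {0,5}:  v_{0} + v_{5} = 2·v_{4}  →  sig = (2;(2))

so the primitive-relation signature multiset is
{ (2;()) ×2,  (2;(1)) ×5,  (2;(2)) ×2 }


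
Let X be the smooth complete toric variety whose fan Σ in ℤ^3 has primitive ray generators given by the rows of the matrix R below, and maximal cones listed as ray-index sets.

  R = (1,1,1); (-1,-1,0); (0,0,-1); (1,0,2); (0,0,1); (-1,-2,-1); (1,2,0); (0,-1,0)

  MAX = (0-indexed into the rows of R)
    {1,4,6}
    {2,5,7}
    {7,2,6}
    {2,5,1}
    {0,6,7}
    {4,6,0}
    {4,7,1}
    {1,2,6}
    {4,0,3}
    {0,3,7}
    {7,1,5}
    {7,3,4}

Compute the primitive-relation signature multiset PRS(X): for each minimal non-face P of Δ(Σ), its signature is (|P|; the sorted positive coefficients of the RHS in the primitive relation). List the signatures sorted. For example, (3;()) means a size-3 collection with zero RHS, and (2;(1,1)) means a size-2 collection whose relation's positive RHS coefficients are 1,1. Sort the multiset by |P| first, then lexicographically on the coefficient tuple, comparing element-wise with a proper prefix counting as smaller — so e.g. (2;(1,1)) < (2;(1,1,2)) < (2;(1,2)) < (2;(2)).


14 minimal non-faces of Δ(Σ) (on 8 rays):

  P = {2,4}:  v_{2} + v_{4} = 0  so sig = (2;())
  P = {0,1}:  v_{0} + v_{1} = v_{4}  so sig = (2;(1))
  P = {0,5}:  v_{0} + v_{5} = v_{7}  so sig = (2;(1))
  P = {5,6}:  v_{5} + v_{6} = v_{2}  so sig = (2;(1))
  P = {0,2}:  v_{0} + v_{2} = v_{6} + v_{7}  so sig = (2;(1,1))
  P = {2,3}:  v_{2} + v_{3} = v_{0} + v_{7}  so sig = (2;(1,1))
  P = {4,5}:  v_{4} + v_{5} = v_{1} + v_{7}  so sig = (2;(1,1))
  P = {1,3}:  v_{1} + v_{3} = 2·v_{4} + v_{7}  so sig = (2;(1,2))
  P = {3,5}:  v_{3} + v_{5} = v_{4} + 2·v_{7}  so sig = (2;(1,2))
  P = {3,6}:  v_{3} + v_{6} = 2·v_{0}  so sig = (2;(2))
  P = {1,6,7}:  v_{1} + v_{6} + v_{7} = 0  so sig = (3;())
  P = {0,4,7}:  v_{0} + v_{4} + v_{7} = v_{3}  so sig = (3;(1))
  P = {1,2,7}:  v_{1} + v_{2} + v_{7} = v_{5}  so sig = (3;(1))
  P = {4,6,7}:  v_{4} + v_{6} + v_{7} = v_{0}  so sig = (3;(1))

so the primitive-relation signature multiset is
    |P|=2: 10 collections, coeffs (), (1), (1), (1), (1,1), (1,1), (1,1), (1,2), (1,2), (2)
    |P|=3: 4 collections, coeffs (), (1), (1), (1)


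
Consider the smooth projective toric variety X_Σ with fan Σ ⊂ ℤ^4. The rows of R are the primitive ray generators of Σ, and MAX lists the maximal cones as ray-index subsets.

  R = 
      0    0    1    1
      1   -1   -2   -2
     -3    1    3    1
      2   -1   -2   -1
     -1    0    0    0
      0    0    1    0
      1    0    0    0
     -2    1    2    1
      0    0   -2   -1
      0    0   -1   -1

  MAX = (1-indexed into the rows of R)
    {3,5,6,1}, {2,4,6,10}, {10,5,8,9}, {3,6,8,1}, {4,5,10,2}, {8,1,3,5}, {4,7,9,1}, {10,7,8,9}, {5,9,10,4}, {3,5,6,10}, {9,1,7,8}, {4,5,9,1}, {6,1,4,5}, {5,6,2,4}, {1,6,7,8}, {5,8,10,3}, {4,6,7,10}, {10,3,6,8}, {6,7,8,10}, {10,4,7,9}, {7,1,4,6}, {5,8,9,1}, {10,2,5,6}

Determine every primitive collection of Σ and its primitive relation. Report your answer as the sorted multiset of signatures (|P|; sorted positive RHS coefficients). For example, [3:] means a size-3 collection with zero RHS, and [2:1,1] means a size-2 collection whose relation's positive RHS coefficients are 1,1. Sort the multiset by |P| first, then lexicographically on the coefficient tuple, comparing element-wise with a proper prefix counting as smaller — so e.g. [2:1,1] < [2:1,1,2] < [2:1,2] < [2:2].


Σ has 14 primitive collections:

  {1,10}:  v_{1} + v_{10} = 0  ⇒ sig = [2:]
  {4,8}:  v_{4} + v_{8} = 0  ⇒ sig = [2:]
  {5,7}:  v_{5} + v_{7} = 0  ⇒ sig = [2:]
  {6,9}:  v_{6} + v_{9} = v_{10}  ⇒ sig = [2:1]
  {3,4}:  v_{3} + v_{4} = v_{5} + v_{6}  ⇒ sig = [2:1,1]
  {3,7}:  v_{3} + v_{7} = v_{6} + v_{8}  ⇒ sig = [2:1,1]
  {1,2}:  v_{1} + v_{2} = v_{4} + v_{5} + v_{6}  ⇒ sig = [2:1,1,1]
  {2,7}:  v_{2} + v_{7} = v_{4} + v_{6} + v_{10}  ⇒ sig = [2:1,1,1]
  {2,8}:  v_{2} + v_{8} = v_{5} + v_{6} + v_{10}  ⇒ sig = [2:1,1,1]
  {3,9}:  v_{3} + v_{9} = v_{5} + v_{8} + v_{10}  ⇒ sig = [2:1,1,1]
  {2,9}:  v_{2} + v_{9} = v_{4} + v_{5} + 2·v_{10}  ⇒ sig = [2:1,1,2]
  {2,3}:  v_{2} + v_{3} = 2·v_{5} + 2·v_{6} + v_{10}  ⇒ sig = [2:1,2,2]
  {5,6,8}:  v_{5} + v_{6} + v_{8} = v_{3}  ⇒ sig = [3:1]
  {4,5,6,10}:  v_{4} + v_{5} + v_{6} + v_{10} = v_{2}  ⇒ sig = [4:1]

Signatures (|P|; sorted positive RHS coefficients), sorted:
    |P|=2: 12 collections, coeffs (), (), (), (1), (1,1), (1,1), (1,1,1), (1,1,1), (1,1,1), (1,1,1), (1,1,2), (1,2,2)
    |P|=3: 1 collection, coeffs (1)
    |P|=4: 1 collection, coeffs (1)


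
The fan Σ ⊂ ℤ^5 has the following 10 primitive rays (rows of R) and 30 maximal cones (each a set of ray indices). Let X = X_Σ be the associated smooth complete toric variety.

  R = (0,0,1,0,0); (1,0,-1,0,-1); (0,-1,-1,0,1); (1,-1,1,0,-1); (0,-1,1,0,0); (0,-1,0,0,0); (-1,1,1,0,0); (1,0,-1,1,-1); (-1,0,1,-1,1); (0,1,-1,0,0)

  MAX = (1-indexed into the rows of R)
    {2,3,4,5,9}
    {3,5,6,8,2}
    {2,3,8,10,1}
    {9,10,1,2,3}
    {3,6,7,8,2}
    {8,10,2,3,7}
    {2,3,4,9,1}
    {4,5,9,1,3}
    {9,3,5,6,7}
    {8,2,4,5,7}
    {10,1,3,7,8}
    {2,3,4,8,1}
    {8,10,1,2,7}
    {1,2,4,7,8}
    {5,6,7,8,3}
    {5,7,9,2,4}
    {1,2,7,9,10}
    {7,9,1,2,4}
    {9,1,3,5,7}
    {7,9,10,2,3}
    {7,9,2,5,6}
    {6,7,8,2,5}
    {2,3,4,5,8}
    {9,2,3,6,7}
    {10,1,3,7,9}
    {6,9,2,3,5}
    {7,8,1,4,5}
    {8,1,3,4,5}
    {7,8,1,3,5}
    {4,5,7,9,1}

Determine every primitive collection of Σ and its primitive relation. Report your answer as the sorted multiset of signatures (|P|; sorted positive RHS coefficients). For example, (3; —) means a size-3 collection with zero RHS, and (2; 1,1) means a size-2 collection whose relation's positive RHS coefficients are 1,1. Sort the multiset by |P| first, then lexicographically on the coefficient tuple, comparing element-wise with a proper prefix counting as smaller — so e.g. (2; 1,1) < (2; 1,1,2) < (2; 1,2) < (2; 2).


|primitive collections| = 10. Relations:

  {5,10}:  v_{5} + v_{10} = 0  →  sig = (2; —)
  {8,9}:  v_{8} + v_{9} = 0  →  sig = (2; —)
  {1,6}:  v_{1} + v_{6} = v_{5}  →  sig = (2; 1)
  {4,10}:  v_{4} + v_{10} = v_{1} + v_{2}  →  sig = (2; 1,1)
  {6,10}:  v_{6} + v_{10} = v_{2} + v_{3} + v_{7}  →  sig = (2; 1,1,1)
  {4,6}:  v_{4} + v_{6} = v_{2} + 2·v_{5}  →  sig = (2; 1,2)
  {1,2,5}:  v_{1} + v_{2} + v_{5} = v_{4}  →  sig = (3; 1)
  {3,4,7}:  v_{3} + v_{4} + v_{7} = v_{5}  →  sig = (3; 1)
  {1,2,3,7}:  v_{1} + v_{2} + v_{3} + v_{7} = 0  →  sig = (4; —)
  {2,3,5,7}:  v_{2} + v_{3} + v_{5} + v_{7} = v_{6}  →  sig = (4; 1)

Sorted signature multiset PRS(X):
    |P|=2: 6 collections, coeffs (), (), (1), (1,1), (1,1,1), (1,2)
    |P|=3: 2 collections, coeffs (1), (1)
    |P|=4: 2 collections, coeffs (), (1)


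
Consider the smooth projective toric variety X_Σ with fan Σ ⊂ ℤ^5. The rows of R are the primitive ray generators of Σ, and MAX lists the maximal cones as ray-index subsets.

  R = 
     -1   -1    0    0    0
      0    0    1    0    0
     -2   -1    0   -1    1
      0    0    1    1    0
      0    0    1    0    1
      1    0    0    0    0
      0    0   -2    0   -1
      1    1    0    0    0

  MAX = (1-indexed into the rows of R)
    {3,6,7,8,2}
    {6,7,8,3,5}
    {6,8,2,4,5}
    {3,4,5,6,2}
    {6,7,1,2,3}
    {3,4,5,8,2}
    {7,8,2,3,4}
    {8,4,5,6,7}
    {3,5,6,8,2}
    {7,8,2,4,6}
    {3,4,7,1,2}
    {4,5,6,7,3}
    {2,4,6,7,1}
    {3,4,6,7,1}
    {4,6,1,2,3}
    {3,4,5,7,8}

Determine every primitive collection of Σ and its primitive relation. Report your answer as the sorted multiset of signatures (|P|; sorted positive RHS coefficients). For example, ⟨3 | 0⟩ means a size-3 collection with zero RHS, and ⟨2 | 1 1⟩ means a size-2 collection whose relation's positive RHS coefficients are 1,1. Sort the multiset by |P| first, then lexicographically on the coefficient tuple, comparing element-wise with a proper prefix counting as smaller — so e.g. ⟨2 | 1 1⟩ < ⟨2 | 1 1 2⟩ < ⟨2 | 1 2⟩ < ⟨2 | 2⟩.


5 collections generate NE(X_Σ); each relation:

  P = {1,8}:  v_{1} + v_{8} = 0 — sig = ⟨2 | 0⟩
  P = {1,5}:  v_{1} + v_{5} = v_{3} + v_{4} + v_{6} — sig = ⟨2 | 1 1 1⟩
  P = {2,5,7}:  v_{2} + v_{5} + v_{7} = 0 — sig = ⟨3 | 0⟩
  P = {3,4,6,8}:  v_{3} + v_{4} + v_{6} + v_{8} = v_{5} — sig = ⟨4 | 1⟩
  P = {2,3,4,6,7}:  v_{2} + v_{3} + v_{4} + v_{6} + v_{7} = v_{1} — sig = ⟨5 | 1⟩

so the primitive-relation signature multiset is
{ ⟨2 | 0⟩,  ⟨2 | 1 1 1⟩,  ⟨3 | 0⟩,  ⟨4 | 1⟩,  ⟨5 | 1⟩ }


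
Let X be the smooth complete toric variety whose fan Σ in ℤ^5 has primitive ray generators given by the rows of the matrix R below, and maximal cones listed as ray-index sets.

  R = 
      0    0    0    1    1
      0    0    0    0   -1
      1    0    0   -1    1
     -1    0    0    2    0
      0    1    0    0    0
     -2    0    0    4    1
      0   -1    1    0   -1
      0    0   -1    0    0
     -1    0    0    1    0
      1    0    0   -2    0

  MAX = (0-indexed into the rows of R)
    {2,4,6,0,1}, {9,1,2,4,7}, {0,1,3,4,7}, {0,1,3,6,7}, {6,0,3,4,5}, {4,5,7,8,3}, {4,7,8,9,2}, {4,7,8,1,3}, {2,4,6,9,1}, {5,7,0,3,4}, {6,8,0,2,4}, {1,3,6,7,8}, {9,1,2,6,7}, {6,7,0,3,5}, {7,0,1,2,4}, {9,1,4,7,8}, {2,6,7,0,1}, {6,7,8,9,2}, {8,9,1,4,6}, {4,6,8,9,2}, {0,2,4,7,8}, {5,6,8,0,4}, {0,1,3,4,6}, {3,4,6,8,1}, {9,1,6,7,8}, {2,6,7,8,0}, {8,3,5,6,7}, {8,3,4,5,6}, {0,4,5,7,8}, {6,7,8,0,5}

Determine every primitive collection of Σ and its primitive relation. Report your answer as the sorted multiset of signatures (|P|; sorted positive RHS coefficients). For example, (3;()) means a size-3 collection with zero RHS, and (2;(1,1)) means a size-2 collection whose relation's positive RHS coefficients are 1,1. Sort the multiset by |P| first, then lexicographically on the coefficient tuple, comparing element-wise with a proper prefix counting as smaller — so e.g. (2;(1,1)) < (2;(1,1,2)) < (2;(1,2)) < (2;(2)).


Primitive collections (10):

  P = {3,9}:  v_{3} + v_{9} = 0  →  sig = (2;())
  P = {0,9}:  v_{0} + v_{9} = v_{2}  →  sig = (2;(1))
  P = {2,3}:  v_{2} + v_{3} = v_{0}  →  sig = (2;(1))
  P = {5,9}:  v_{5} + v_{9} = v_{0} + v_{8}  →  sig = (2;(1,1))
  P = {2,5}:  v_{2} + v_{5} = 2·v_{0} + v_{8}  →  sig = (2;(1,2))
  P = {1,5}:  v_{1} + v_{5} = 2·v_{3}  →  sig = (2;(2))
  P = {1,2,8}:  v_{1} + v_{2} + v_{8} = 0  →  sig = (3;())
  P = {0,1,8}:  v_{0} + v_{1} + v_{8} = v_{3}  →  sig = (3;(1))
  P = {0,3,8}:  v_{0} + v_{3} + v_{8} = v_{5}  →  sig = (3;(1))
  P = {4,6,7}:  v_{4} + v_{6} + v_{7} = v_{1}  →  sig = (3;(1))

Sorted signature multiset PRS(X):
[(2;()), (2;(1)), (2;(1)), (2;(1,1)), (2;(1,2)), (2;(2)), (3;()), (3;(1)), (3;(1)), (3;(1))]


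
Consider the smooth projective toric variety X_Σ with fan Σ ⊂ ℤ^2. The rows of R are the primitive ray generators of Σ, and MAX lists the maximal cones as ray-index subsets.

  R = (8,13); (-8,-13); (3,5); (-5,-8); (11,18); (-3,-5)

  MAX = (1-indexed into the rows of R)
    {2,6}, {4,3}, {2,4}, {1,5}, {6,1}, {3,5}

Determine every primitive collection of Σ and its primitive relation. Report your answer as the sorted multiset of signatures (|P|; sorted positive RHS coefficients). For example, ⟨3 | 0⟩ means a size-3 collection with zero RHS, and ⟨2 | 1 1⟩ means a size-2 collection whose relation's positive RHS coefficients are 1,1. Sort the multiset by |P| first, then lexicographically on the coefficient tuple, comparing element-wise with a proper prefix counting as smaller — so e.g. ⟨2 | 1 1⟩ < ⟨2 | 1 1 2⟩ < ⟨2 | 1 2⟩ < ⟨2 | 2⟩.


|primitive collections| = 9. Relations:

  • {1,2}:  v_{1} + v_{2} = 0  ⟹  sig = ⟨2 | 0⟩
  • {3,6}:  v_{3} + v_{6} = 0  ⟹  sig = ⟨2 | 0⟩
  • {1,3}:  v_{1} + v_{3} = v_{5}  ⟹  sig = ⟨2 | 1⟩
  • {1,4}:  v_{1} + v_{4} = v_{3}  ⟹  sig = ⟨2 | 1⟩
  • {2,3}:  v_{2} + v_{3} = v_{4}  ⟹  sig = ⟨2 | 1⟩
  • {2,5}:  v_{2} + v_{5} = v_{3}  ⟹  sig = ⟨2 | 1⟩
  • {4,6}:  v_{4} + v_{6} = v_{2}  ⟹  sig = ⟨2 | 1⟩
  • {5,6}:  v_{5} + v_{6} = v_{1}  ⟹  sig = ⟨2 | 1⟩
  • {4,5}:  v_{4} + v_{5} = 2·v_{3}  ⟹  sig = ⟨2 | 2⟩

Hence PRS(X_Σ) =
    ⟨2 | 0⟩
    ⟨2 | 0⟩
    ⟨2 | 1⟩
    ⟨2 | 1⟩
    ⟨2 | 1⟩
    ⟨2 | 1⟩
    ⟨2 | 1⟩
    ⟨2 | 1⟩
    ⟨2 | 2⟩


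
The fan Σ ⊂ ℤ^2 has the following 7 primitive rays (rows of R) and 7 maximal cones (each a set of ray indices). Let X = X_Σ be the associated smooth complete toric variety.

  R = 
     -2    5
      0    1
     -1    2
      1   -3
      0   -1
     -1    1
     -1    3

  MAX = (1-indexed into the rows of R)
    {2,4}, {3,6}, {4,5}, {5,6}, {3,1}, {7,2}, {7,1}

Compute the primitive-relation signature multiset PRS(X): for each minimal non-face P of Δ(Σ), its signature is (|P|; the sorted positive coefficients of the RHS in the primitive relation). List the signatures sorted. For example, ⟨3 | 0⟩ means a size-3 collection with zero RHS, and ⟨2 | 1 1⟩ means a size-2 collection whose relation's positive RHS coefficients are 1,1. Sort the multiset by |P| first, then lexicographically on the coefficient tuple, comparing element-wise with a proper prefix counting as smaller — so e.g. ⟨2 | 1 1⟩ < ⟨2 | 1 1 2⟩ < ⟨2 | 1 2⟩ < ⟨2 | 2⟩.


Primitive collections (14):

  {2,5}:  v_{2} + v_{5} = 0  ⟹  sig = ⟨2 | 0⟩
  {4,7}:  v_{4} + v_{7} = 0  ⟹  sig = ⟨2 | 0⟩
  {1,4}:  v_{1} + v_{4} = v_{3}  ⟹  sig = ⟨2 | 1⟩
  {2,3}:  v_{2} + v_{3} = v_{7}  ⟹  sig = ⟨2 | 1⟩
  {2,6}:  v_{2} + v_{6} = v_{3}  ⟹  sig = ⟨2 | 1⟩
  {3,4}:  v_{3} + v_{4} = v_{5}  ⟹  sig = ⟨2 | 1⟩
  {3,5}:  v_{3} + v_{5} = v_{6}  ⟹  sig = ⟨2 | 1⟩
  {3,7}:  v_{3} + v_{7} = v_{1}  ⟹  sig = ⟨2 | 1⟩
  {5,7}:  v_{5} + v_{7} = v_{3}  ⟹  sig = ⟨2 | 1⟩
  {1,2}:  v_{1} + v_{2} = 2·v_{7}  ⟹  sig = ⟨2 | 2⟩
  {1,5}:  v_{1} + v_{5} = 2·v_{3}  ⟹  sig = ⟨2 | 2⟩
  {4,6}:  v_{4} + v_{6} = 2·v_{5}  ⟹  sig = ⟨2 | 2⟩
  {6,7}:  v_{6} + v_{7} = 2·v_{3}  ⟹  sig = ⟨2 | 2⟩
  {1,6}:  v_{1} + v_{6} = 3·v_{3}  ⟹  sig = ⟨2 | 3⟩

Signatures (|P|; sorted positive RHS coefficients), sorted:
    |P|=2: 14 collections, coeffs (), (), (1), (1), (1), (1), (1), (1), (1), (2), (2), (2), (2), (3)


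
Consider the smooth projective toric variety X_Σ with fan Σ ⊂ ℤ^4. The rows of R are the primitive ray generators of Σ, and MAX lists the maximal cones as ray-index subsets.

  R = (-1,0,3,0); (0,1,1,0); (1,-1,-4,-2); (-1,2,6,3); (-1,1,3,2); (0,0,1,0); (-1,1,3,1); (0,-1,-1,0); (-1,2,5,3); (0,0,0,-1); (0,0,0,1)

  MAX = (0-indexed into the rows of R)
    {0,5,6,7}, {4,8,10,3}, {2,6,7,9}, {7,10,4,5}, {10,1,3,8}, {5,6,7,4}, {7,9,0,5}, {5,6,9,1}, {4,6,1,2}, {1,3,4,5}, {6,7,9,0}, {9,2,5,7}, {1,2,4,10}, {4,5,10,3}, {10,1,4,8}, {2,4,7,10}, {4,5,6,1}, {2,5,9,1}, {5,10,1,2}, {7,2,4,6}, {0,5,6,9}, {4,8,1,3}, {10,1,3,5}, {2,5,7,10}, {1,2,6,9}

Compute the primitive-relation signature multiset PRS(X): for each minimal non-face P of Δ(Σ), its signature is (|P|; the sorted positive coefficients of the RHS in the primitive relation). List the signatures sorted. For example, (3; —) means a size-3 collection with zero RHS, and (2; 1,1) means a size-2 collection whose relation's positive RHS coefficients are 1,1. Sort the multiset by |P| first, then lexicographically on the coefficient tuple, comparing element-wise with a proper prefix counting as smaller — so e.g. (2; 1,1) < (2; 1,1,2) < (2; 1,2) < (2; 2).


|primitive collections| = 24. Relations:

  {1,7}:  v_{1} + v_{7} = 0 ; sig = (2; —)
  {9,10}:  v_{9} + v_{10} = 0 ; sig = (2; —)
  {4,9}:  v_{4} + v_{9} = v_{6} ; sig = (2; 1)
  {5,8}:  v_{5} + v_{8} = v_{3} ; sig = (2; 1)
  {6,10}:  v_{6} + v_{10} = v_{4} ; sig = (2; 1)
  {2,8}:  v_{2} + v_{8} = v_{1} + v_{10} ; sig = (2; 1,1)
  {0,1}:  v_{0} + v_{1} = v_{5} + v_{6} + v_{9} ; sig = (2; 1,1,1)
  {0,10}:  v_{0} + v_{10} = v_{5} + v_{6} + v_{7} ; sig = (2; 1,1,1)
  {2,3}:  v_{2} + v_{3} = v_{1} + v_{5} + v_{10} ; sig = (2; 1,1,1)
  {7,8}:  v_{7} + v_{8} = v_{4} + v_{5} + v_{10} ; sig = (2; 1,1,1)
  {8,9}:  v_{8} + v_{9} = v_{1} + v_{4} + v_{5} ; sig = (2; 1,1,1)
  {0,4}:  v_{0} + v_{4} = v_{5} + 2·v_{6} + v_{7} ; sig = (2; 1,1,2)
  {0,8}:  v_{0} + v_{8} = v_{4} + 2·v_{5} + v_{6} ; sig = (2; 1,1,2)
  {3,7}:  v_{3} + v_{7} = v_{4} + 2·v_{5} + v_{10} ; sig = (2; 1,1,2)
  {3,9}:  v_{3} + v_{9} = v_{1} + v_{4} + 2·v_{5} ; sig = (2; 1,1,2)
  {6,8}:  v_{6} + v_{8} = v_{1} + 2·v_{4} + v_{5} ; sig = (2; 1,1,2)
  {0,3}:  v_{0} + v_{3} = v_{4} + 3·v_{5} + v_{6} ; sig = (2; 1,1,3)
  {0,2}:  v_{0} + v_{2} = v_{7} + 2·v_{9} ; sig = (2; 1,2)
  {3,6}:  v_{3} + v_{6} = v_{1} + 2·v_{4} + 2·v_{5} ; sig = (2; 1,2,2)
  {2,4,5}:  v_{2} + v_{4} + v_{5} = 0 ; sig = (3; —)
  {2,5,6}:  v_{2} + v_{5} + v_{6} = v_{9} ; sig = (3; 1)
  {1,4,5,10}:  v_{1} + v_{4} + v_{5} + v_{10} = v_{8} ; sig = (4; 1)
  {5,6,7,9}:  v_{5} + v_{6} + v_{7} + v_{9} = v_{0} ; sig = (4; 1)
  {1,3,4,10}:  v_{1} + v_{3} + v_{4} + v_{10} = 2·v_{8} ; sig = (4; 2)

Sorted signature multiset PRS(X):
    |P|=2: 19 collections, coeffs (), (), (1), (1), (1), (1,1), (1,1,1), (1,1,1), (1,1,1), (1,1,1), (1,1,1), (1,1,2), (1,1,2), (1,1,2), (1,1,2), (1,1,2), (1,1,3), (1,2), (1,2,2)
    |P|=3: 2 collections, coeffs (), (1)
    |P|=4: 3 collections, coeffs (1), (1), (2)


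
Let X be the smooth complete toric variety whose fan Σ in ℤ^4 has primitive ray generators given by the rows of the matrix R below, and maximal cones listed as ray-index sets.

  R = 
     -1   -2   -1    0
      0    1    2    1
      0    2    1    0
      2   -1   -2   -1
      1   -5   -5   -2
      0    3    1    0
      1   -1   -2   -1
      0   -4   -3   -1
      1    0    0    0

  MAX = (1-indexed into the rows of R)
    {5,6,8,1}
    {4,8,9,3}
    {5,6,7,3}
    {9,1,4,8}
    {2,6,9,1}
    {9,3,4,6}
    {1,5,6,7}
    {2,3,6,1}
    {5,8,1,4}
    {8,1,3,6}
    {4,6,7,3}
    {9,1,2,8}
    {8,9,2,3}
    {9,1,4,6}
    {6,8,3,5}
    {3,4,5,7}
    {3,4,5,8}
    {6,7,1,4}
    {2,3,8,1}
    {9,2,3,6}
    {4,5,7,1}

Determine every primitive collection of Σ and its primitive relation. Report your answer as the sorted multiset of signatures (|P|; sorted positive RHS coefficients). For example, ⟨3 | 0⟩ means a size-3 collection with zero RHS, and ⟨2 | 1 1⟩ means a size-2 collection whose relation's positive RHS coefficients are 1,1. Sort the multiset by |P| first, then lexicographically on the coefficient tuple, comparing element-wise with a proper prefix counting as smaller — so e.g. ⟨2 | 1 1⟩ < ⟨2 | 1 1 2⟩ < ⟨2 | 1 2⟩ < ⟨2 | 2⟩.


Minimal non-faces — 14 found among 9 rays, 21 max cones:

  P={2,7}:  v_{2} + v_{7} = v_{9}  ⇒ sig = ⟨2 | 1⟩
  P={7,8}:  v_{7} + v_{8} = v_{5}  ⇒ sig = ⟨2 | 1⟩
  P={7,9}:  v_{7} + v_{9} = v_{4}  ⇒ sig = ⟨2 | 1⟩
  P={2,5}:  v_{2} + v_{5} = v_{8} + v_{9}  ⇒ sig = ⟨2 | 1 1⟩
  P={5,9}:  v_{5} + v_{9} = v_{4} + v_{8}  ⇒ sig = ⟨2 | 1 1⟩
  P={2,4}:  v_{2} + v_{4} = 2·v_{9}  ⇒ sig = ⟨2 | 2⟩
  P={1,3,9}:  v_{1} + v_{3} + v_{9} = 0  ⇒ sig = ⟨3 | 0⟩
  P={2,6,8}:  v_{2} + v_{6} + v_{8} = 0  ⇒ sig = ⟨3 | 0⟩
  P={1,3,4}:  v_{1} + v_{3} + v_{4} = v_{7}  ⇒ sig = ⟨3 | 1⟩
  P={6,8,9}:  v_{6} + v_{8} + v_{9} = v_{7}  ⇒ sig = ⟨3 | 1⟩
  P={1,3,7}:  v_{1} + v_{3} + v_{7} = v_{6} + v_{8}  ⇒ sig = ⟨3 | 1 1⟩
  P={1,3,5}:  v_{1} + v_{3} + v_{5} = v_{6} + 2·v_{8}  ⇒ sig = ⟨3 | 1 2⟩
  P={4,6,8}:  v_{4} + v_{6} + v_{8} = 2·v_{7}  ⇒ sig = ⟨3 | 2⟩
  P={4,5,6}:  v_{4} + v_{5} + v_{6} = 3·v_{7}  ⇒ sig = ⟨3 | 3⟩

Hence PRS(X_Σ) =
{ ⟨2 | 1⟩ ×3,  ⟨2 | 1 1⟩ ×2,  ⟨2 | 2⟩,  ⟨3 | 0⟩ ×2,  ⟨3 | 1⟩ ×2,  ⟨3 | 1 1⟩,  ⟨3 | 1 2⟩,  ⟨3 | 2⟩,  ⟨3 | 3⟩ }


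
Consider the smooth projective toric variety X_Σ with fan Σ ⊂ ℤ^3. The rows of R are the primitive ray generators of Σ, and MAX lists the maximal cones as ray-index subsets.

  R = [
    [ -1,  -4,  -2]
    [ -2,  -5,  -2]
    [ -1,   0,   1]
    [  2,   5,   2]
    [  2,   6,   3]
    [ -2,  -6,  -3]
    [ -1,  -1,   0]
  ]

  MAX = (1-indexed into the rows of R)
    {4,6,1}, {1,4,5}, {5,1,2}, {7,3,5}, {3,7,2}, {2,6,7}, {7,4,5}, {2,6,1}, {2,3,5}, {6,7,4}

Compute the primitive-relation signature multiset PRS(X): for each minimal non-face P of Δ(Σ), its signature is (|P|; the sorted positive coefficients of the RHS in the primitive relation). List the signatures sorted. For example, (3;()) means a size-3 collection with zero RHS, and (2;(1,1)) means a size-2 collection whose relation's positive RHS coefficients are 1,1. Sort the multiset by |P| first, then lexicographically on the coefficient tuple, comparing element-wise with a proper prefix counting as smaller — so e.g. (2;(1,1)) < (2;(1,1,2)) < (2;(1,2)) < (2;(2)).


7 collections generate NE(X_Σ); each relation:

  {2,4}:  v_{2} + v_{4} = 0  ⟹  sig = (2;())
  {5,6}:  v_{5} + v_{6} = 0  ⟹  sig = (2;())
  {1,7}:  v_{1} + v_{7} = v_{2}  ⟹  sig = (2;(1))
  {3,4}:  v_{3} + v_{4} = v_{5} + v_{7}  ⟹  sig = (2;(1,1))
  {3,6}:  v_{3} + v_{6} = v_{2} + v_{7}  ⟹  sig = (2;(1,1))
  {1,3}:  v_{1} + v_{3} = 2·v_{2} + v_{5}  ⟹  sig = (2;(1,2))
  {2,5,7}:  v_{2} + v_{5} + v_{7} = v_{3}  ⟹  sig = (3;(1))

so the primitive-relation signature multiset is
    (2;())
    (2;())
    (2;(1))
    (2;(1,1))
    (2;(1,1))
    (2;(1,2))
    (3;(1))


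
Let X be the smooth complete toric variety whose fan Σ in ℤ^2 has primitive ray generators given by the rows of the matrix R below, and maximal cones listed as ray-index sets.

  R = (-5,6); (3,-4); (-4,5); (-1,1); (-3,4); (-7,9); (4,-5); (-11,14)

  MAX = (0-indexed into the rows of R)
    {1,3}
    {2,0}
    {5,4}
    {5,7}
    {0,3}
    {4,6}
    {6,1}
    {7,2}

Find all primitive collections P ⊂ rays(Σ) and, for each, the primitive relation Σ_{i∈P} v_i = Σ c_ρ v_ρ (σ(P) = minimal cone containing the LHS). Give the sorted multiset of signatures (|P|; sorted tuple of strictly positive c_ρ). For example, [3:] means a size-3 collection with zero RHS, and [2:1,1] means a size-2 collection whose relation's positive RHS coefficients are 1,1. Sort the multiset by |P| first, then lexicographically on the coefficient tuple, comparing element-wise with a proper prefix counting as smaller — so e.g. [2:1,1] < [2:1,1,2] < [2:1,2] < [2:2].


Σ has 20 primitive collections:

  • {1,4}:  v_{1} + v_{4} = 0 ; sig = [2:]
  • {2,6}:  v_{2} + v_{6} = 0 ; sig = [2:]
  • {0,6}:  v_{0} + v_{6} = v_{3} ; sig = [2:1]
  • {1,2}:  v_{1} + v_{2} = v_{3} ; sig = [2:1]
  • {1,5}:  v_{1} + v_{5} = v_{2} ; sig = [2:1]
  • {2,3}:  v_{2} + v_{3} = v_{0} ; sig = [2:1]
  • {2,4}:  v_{2} + v_{4} = v_{5} ; sig = [2:1]
  • {2,5}:  v_{2} + v_{5} = v_{7} ; sig = [2:1]
  • {3,4}:  v_{3} + v_{4} = v_{2} ; sig = [2:1]
  • {3,6}:  v_{3} + v_{6} = v_{1} ; sig = [2:1]
  • {5,6}:  v_{5} + v_{6} = v_{4} ; sig = [2:1]
  • {6,7}:  v_{6} + v_{7} = v_{5} ; sig = [2:1]
  • {0,1}:  v_{0} + v_{1} = 2·v_{3} ; sig = [2:2]
  • {0,4}:  v_{0} + v_{4} = 2·v_{2} ; sig = [2:2]
  • {1,7}:  v_{1} + v_{7} = 2·v_{2} ; sig = [2:2]
  • {3,5}:  v_{3} + v_{5} = 2·v_{2} ; sig = [2:2]
  • {4,7}:  v_{4} + v_{7} = 2·v_{5} ; sig = [2:2]
  • {0,5}:  v_{0} + v_{5} = 3·v_{2} ; sig = [2:3]
  • {3,7}:  v_{3} + v_{7} = 3·v_{2} ; sig = [2:3]
  • {0,7}:  v_{0} + v_{7} = 4·v_{2} ; sig = [2:4]

Sorted signature multiset PRS(X):
[[2:], [2:], [2:1], [2:1], [2:1], [2:1], [2:1], [2:1], [2:1], [2:1], [2:1], [2:1], [2:2], [2:2], [2:2], [2:2], [2:2], [2:3], [2:3], [2:4]]
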